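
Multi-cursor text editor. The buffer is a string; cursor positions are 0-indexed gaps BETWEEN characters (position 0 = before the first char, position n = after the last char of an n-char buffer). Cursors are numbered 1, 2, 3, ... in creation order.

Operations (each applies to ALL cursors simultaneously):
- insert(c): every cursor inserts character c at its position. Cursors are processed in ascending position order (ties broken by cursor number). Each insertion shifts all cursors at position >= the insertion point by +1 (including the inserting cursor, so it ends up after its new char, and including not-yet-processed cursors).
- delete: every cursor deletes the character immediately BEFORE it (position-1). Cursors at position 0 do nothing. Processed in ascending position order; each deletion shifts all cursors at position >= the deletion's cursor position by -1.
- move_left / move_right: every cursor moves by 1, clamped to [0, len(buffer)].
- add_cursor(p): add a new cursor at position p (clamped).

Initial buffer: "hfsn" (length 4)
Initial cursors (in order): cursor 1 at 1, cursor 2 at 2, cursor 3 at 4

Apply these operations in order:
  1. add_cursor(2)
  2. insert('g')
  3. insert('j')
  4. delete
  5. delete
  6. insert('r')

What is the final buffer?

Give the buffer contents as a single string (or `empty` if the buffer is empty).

After op 1 (add_cursor(2)): buffer="hfsn" (len 4), cursors c1@1 c2@2 c4@2 c3@4, authorship ....
After op 2 (insert('g')): buffer="hgfggsng" (len 8), cursors c1@2 c2@5 c4@5 c3@8, authorship .1.24..3
After op 3 (insert('j')): buffer="hgjfggjjsngj" (len 12), cursors c1@3 c2@8 c4@8 c3@12, authorship .11.2424..33
After op 4 (delete): buffer="hgfggsng" (len 8), cursors c1@2 c2@5 c4@5 c3@8, authorship .1.24..3
After op 5 (delete): buffer="hfsn" (len 4), cursors c1@1 c2@2 c4@2 c3@4, authorship ....
After op 6 (insert('r')): buffer="hrfrrsnr" (len 8), cursors c1@2 c2@5 c4@5 c3@8, authorship .1.24..3

Answer: hrfrrsnr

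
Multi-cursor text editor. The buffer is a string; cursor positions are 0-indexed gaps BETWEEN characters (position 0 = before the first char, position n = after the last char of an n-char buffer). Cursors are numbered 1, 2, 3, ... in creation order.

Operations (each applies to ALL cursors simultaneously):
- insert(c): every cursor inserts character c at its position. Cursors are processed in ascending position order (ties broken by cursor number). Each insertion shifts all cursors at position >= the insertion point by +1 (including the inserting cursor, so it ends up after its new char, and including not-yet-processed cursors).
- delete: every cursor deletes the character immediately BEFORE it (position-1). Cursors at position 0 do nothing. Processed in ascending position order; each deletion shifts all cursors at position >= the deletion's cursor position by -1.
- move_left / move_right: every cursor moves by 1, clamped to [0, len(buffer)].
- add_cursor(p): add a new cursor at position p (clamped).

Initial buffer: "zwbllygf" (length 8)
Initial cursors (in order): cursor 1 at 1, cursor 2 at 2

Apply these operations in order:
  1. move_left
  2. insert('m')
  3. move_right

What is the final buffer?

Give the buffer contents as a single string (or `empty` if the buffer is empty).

Answer: mzmwbllygf

Derivation:
After op 1 (move_left): buffer="zwbllygf" (len 8), cursors c1@0 c2@1, authorship ........
After op 2 (insert('m')): buffer="mzmwbllygf" (len 10), cursors c1@1 c2@3, authorship 1.2.......
After op 3 (move_right): buffer="mzmwbllygf" (len 10), cursors c1@2 c2@4, authorship 1.2.......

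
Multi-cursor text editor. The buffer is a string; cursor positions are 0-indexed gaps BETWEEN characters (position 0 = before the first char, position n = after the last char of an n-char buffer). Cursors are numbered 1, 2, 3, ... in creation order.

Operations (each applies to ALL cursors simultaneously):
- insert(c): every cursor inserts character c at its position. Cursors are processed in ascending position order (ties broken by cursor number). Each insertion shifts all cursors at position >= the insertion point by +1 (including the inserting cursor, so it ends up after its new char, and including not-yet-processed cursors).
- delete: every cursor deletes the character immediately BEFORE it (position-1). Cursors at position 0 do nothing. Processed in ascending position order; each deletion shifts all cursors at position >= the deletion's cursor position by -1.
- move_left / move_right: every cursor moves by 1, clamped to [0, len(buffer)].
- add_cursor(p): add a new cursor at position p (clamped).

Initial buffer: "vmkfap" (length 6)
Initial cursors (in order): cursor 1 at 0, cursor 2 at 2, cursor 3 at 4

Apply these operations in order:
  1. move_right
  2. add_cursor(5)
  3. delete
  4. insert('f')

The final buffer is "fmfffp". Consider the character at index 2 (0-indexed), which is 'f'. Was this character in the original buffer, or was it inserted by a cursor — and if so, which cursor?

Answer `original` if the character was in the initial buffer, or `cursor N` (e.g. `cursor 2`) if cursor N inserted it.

After op 1 (move_right): buffer="vmkfap" (len 6), cursors c1@1 c2@3 c3@5, authorship ......
After op 2 (add_cursor(5)): buffer="vmkfap" (len 6), cursors c1@1 c2@3 c3@5 c4@5, authorship ......
After op 3 (delete): buffer="mp" (len 2), cursors c1@0 c2@1 c3@1 c4@1, authorship ..
After op 4 (insert('f')): buffer="fmfffp" (len 6), cursors c1@1 c2@5 c3@5 c4@5, authorship 1.234.
Authorship (.=original, N=cursor N): 1 . 2 3 4 .
Index 2: author = 2

Answer: cursor 2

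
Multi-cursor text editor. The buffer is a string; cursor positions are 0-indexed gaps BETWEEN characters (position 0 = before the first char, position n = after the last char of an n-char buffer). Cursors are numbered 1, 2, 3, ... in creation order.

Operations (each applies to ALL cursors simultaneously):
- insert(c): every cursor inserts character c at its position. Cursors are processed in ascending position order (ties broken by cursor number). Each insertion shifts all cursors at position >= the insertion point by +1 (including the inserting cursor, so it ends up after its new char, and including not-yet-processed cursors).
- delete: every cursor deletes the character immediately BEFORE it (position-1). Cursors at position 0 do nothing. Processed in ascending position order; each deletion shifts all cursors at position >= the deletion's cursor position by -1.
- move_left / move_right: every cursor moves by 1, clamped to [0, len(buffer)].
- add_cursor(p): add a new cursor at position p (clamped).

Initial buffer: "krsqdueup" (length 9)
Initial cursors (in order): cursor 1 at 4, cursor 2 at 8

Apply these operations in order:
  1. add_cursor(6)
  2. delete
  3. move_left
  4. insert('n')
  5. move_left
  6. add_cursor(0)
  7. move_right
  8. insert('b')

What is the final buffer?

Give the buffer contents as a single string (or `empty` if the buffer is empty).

After op 1 (add_cursor(6)): buffer="krsqdueup" (len 9), cursors c1@4 c3@6 c2@8, authorship .........
After op 2 (delete): buffer="krsdep" (len 6), cursors c1@3 c3@4 c2@5, authorship ......
After op 3 (move_left): buffer="krsdep" (len 6), cursors c1@2 c3@3 c2@4, authorship ......
After op 4 (insert('n')): buffer="krnsndnep" (len 9), cursors c1@3 c3@5 c2@7, authorship ..1.3.2..
After op 5 (move_left): buffer="krnsndnep" (len 9), cursors c1@2 c3@4 c2@6, authorship ..1.3.2..
After op 6 (add_cursor(0)): buffer="krnsndnep" (len 9), cursors c4@0 c1@2 c3@4 c2@6, authorship ..1.3.2..
After op 7 (move_right): buffer="krnsndnep" (len 9), cursors c4@1 c1@3 c3@5 c2@7, authorship ..1.3.2..
After op 8 (insert('b')): buffer="kbrnbsnbdnbep" (len 13), cursors c4@2 c1@5 c3@8 c2@11, authorship .4.11.33.22..

Answer: kbrnbsnbdnbep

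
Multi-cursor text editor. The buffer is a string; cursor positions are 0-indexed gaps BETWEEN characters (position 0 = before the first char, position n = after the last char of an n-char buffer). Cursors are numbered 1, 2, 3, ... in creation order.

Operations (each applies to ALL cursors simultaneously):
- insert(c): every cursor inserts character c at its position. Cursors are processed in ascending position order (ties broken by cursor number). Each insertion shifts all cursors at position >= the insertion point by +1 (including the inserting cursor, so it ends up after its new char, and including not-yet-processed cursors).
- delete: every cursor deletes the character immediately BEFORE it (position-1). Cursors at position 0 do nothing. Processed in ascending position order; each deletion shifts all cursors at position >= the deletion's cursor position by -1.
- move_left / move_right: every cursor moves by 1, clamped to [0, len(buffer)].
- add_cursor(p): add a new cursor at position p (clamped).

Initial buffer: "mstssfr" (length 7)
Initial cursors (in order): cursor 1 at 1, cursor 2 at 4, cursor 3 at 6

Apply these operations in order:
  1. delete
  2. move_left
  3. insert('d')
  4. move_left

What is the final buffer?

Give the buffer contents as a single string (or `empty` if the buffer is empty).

Answer: dsdtdsr

Derivation:
After op 1 (delete): buffer="stsr" (len 4), cursors c1@0 c2@2 c3@3, authorship ....
After op 2 (move_left): buffer="stsr" (len 4), cursors c1@0 c2@1 c3@2, authorship ....
After op 3 (insert('d')): buffer="dsdtdsr" (len 7), cursors c1@1 c2@3 c3@5, authorship 1.2.3..
After op 4 (move_left): buffer="dsdtdsr" (len 7), cursors c1@0 c2@2 c3@4, authorship 1.2.3..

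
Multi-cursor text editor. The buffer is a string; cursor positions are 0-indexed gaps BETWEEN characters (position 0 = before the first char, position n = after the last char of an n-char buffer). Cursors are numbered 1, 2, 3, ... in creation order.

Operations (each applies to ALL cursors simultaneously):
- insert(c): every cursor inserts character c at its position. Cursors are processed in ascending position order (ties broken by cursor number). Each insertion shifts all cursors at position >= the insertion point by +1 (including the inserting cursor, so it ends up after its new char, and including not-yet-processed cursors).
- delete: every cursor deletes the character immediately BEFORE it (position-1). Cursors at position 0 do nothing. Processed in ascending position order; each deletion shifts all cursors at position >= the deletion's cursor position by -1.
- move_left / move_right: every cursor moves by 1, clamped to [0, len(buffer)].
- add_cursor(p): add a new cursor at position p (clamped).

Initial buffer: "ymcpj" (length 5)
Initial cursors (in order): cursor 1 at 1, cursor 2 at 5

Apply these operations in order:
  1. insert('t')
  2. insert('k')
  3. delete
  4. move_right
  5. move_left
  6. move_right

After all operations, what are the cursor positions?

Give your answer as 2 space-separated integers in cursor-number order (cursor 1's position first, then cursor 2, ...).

Answer: 3 7

Derivation:
After op 1 (insert('t')): buffer="ytmcpjt" (len 7), cursors c1@2 c2@7, authorship .1....2
After op 2 (insert('k')): buffer="ytkmcpjtk" (len 9), cursors c1@3 c2@9, authorship .11....22
After op 3 (delete): buffer="ytmcpjt" (len 7), cursors c1@2 c2@7, authorship .1....2
After op 4 (move_right): buffer="ytmcpjt" (len 7), cursors c1@3 c2@7, authorship .1....2
After op 5 (move_left): buffer="ytmcpjt" (len 7), cursors c1@2 c2@6, authorship .1....2
After op 6 (move_right): buffer="ytmcpjt" (len 7), cursors c1@3 c2@7, authorship .1....2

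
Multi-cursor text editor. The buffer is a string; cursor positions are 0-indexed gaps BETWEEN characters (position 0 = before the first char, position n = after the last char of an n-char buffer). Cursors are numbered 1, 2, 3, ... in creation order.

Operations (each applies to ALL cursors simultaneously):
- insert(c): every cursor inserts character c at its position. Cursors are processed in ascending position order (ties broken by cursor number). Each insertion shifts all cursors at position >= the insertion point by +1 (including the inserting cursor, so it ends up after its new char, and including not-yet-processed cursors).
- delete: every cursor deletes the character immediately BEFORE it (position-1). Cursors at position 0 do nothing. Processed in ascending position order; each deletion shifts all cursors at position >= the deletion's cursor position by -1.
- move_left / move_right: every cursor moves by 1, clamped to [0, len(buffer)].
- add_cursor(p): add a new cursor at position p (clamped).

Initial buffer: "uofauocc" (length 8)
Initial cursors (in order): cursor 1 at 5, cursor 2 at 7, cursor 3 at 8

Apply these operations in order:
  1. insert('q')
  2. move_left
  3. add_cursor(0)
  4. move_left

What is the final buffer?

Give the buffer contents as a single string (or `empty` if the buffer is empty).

Answer: uofauqocqcq

Derivation:
After op 1 (insert('q')): buffer="uofauqocqcq" (len 11), cursors c1@6 c2@9 c3@11, authorship .....1..2.3
After op 2 (move_left): buffer="uofauqocqcq" (len 11), cursors c1@5 c2@8 c3@10, authorship .....1..2.3
After op 3 (add_cursor(0)): buffer="uofauqocqcq" (len 11), cursors c4@0 c1@5 c2@8 c3@10, authorship .....1..2.3
After op 4 (move_left): buffer="uofauqocqcq" (len 11), cursors c4@0 c1@4 c2@7 c3@9, authorship .....1..2.3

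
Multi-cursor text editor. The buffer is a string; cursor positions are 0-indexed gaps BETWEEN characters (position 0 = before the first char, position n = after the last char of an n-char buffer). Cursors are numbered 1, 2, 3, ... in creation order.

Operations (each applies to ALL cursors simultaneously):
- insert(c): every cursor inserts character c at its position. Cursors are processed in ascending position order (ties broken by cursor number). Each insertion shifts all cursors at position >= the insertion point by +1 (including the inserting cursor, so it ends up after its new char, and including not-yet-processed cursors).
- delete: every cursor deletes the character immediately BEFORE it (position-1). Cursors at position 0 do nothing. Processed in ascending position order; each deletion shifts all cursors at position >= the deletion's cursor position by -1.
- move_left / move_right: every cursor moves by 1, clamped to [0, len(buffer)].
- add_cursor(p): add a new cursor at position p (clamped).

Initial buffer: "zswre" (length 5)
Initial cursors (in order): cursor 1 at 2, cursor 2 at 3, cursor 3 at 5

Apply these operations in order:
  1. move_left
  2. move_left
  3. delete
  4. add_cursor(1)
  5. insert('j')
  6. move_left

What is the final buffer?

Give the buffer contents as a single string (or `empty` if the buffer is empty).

After op 1 (move_left): buffer="zswre" (len 5), cursors c1@1 c2@2 c3@4, authorship .....
After op 2 (move_left): buffer="zswre" (len 5), cursors c1@0 c2@1 c3@3, authorship .....
After op 3 (delete): buffer="sre" (len 3), cursors c1@0 c2@0 c3@1, authorship ...
After op 4 (add_cursor(1)): buffer="sre" (len 3), cursors c1@0 c2@0 c3@1 c4@1, authorship ...
After op 5 (insert('j')): buffer="jjsjjre" (len 7), cursors c1@2 c2@2 c3@5 c4@5, authorship 12.34..
After op 6 (move_left): buffer="jjsjjre" (len 7), cursors c1@1 c2@1 c3@4 c4@4, authorship 12.34..

Answer: jjsjjre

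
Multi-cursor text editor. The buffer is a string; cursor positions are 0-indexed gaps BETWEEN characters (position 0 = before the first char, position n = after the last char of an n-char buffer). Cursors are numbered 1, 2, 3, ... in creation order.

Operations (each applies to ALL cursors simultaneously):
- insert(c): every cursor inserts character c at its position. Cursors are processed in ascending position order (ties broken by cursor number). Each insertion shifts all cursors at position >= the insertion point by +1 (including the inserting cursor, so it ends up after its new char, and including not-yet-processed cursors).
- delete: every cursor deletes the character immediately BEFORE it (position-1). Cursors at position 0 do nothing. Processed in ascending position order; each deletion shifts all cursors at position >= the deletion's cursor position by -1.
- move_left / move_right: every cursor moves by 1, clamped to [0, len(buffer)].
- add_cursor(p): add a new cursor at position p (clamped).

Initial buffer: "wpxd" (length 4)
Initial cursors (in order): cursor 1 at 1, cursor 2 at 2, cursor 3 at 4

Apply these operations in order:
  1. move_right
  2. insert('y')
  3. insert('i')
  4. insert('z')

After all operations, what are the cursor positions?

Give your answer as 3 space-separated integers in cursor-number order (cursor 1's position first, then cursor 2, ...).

After op 1 (move_right): buffer="wpxd" (len 4), cursors c1@2 c2@3 c3@4, authorship ....
After op 2 (insert('y')): buffer="wpyxydy" (len 7), cursors c1@3 c2@5 c3@7, authorship ..1.2.3
After op 3 (insert('i')): buffer="wpyixyidyi" (len 10), cursors c1@4 c2@7 c3@10, authorship ..11.22.33
After op 4 (insert('z')): buffer="wpyizxyizdyiz" (len 13), cursors c1@5 c2@9 c3@13, authorship ..111.222.333

Answer: 5 9 13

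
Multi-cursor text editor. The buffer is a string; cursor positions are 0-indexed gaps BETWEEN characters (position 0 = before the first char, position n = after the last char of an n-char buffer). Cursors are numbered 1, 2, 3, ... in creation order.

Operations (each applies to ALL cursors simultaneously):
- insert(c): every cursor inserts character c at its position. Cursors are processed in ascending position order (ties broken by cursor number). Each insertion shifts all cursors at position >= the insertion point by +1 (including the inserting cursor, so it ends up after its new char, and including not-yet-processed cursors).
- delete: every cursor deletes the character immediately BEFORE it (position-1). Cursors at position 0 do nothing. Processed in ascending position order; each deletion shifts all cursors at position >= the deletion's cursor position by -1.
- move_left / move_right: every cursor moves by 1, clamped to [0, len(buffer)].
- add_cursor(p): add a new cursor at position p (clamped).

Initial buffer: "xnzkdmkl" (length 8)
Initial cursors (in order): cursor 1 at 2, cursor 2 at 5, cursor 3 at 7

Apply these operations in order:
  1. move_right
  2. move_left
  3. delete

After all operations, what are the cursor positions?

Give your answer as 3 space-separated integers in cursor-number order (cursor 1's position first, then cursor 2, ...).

Answer: 1 3 4

Derivation:
After op 1 (move_right): buffer="xnzkdmkl" (len 8), cursors c1@3 c2@6 c3@8, authorship ........
After op 2 (move_left): buffer="xnzkdmkl" (len 8), cursors c1@2 c2@5 c3@7, authorship ........
After op 3 (delete): buffer="xzkml" (len 5), cursors c1@1 c2@3 c3@4, authorship .....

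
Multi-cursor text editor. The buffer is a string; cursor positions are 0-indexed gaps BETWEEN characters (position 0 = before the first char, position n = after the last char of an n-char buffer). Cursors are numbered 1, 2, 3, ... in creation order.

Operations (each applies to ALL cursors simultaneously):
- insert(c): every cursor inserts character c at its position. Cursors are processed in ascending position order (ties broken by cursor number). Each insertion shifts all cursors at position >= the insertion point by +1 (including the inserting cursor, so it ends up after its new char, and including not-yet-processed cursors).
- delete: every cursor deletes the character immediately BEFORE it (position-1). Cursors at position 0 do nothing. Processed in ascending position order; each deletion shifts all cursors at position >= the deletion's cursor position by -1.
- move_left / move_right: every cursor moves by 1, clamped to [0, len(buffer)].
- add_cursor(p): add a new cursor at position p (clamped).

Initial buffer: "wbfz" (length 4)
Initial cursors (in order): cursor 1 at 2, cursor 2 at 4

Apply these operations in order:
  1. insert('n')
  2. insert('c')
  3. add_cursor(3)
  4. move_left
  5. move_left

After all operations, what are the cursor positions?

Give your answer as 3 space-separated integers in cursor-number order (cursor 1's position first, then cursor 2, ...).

After op 1 (insert('n')): buffer="wbnfzn" (len 6), cursors c1@3 c2@6, authorship ..1..2
After op 2 (insert('c')): buffer="wbncfznc" (len 8), cursors c1@4 c2@8, authorship ..11..22
After op 3 (add_cursor(3)): buffer="wbncfznc" (len 8), cursors c3@3 c1@4 c2@8, authorship ..11..22
After op 4 (move_left): buffer="wbncfznc" (len 8), cursors c3@2 c1@3 c2@7, authorship ..11..22
After op 5 (move_left): buffer="wbncfznc" (len 8), cursors c3@1 c1@2 c2@6, authorship ..11..22

Answer: 2 6 1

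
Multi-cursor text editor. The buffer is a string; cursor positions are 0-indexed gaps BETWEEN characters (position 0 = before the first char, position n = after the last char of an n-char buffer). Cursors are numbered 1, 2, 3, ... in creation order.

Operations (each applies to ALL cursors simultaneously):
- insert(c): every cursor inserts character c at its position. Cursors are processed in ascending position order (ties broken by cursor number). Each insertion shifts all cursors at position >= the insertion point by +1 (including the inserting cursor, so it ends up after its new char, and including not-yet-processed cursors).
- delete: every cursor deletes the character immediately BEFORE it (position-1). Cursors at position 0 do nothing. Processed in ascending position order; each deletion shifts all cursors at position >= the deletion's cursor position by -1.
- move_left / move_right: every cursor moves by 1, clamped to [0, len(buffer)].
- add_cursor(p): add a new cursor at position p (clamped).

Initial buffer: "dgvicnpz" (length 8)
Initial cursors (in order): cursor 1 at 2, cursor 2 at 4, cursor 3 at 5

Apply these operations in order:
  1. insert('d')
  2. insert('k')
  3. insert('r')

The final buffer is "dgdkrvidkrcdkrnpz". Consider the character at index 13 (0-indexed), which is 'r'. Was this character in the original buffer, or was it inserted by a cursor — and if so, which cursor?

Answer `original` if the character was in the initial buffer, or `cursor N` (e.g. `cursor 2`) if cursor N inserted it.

Answer: cursor 3

Derivation:
After op 1 (insert('d')): buffer="dgdvidcdnpz" (len 11), cursors c1@3 c2@6 c3@8, authorship ..1..2.3...
After op 2 (insert('k')): buffer="dgdkvidkcdknpz" (len 14), cursors c1@4 c2@8 c3@11, authorship ..11..22.33...
After op 3 (insert('r')): buffer="dgdkrvidkrcdkrnpz" (len 17), cursors c1@5 c2@10 c3@14, authorship ..111..222.333...
Authorship (.=original, N=cursor N): . . 1 1 1 . . 2 2 2 . 3 3 3 . . .
Index 13: author = 3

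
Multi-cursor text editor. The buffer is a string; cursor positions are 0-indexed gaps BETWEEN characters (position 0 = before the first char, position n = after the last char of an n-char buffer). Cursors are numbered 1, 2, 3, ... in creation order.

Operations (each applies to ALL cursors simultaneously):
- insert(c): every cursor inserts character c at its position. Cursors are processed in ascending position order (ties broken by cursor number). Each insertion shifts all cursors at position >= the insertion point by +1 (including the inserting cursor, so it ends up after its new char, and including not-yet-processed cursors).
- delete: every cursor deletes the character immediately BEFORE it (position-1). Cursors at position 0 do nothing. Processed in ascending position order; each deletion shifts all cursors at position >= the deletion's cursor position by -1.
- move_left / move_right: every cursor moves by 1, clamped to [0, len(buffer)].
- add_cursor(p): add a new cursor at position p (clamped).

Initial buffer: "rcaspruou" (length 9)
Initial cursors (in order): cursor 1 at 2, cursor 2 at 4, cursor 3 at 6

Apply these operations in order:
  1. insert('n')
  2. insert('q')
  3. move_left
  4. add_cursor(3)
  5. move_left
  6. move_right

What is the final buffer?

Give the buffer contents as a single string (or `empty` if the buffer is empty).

After op 1 (insert('n')): buffer="rcnasnprnuou" (len 12), cursors c1@3 c2@6 c3@9, authorship ..1..2..3...
After op 2 (insert('q')): buffer="rcnqasnqprnquou" (len 15), cursors c1@4 c2@8 c3@12, authorship ..11..22..33...
After op 3 (move_left): buffer="rcnqasnqprnquou" (len 15), cursors c1@3 c2@7 c3@11, authorship ..11..22..33...
After op 4 (add_cursor(3)): buffer="rcnqasnqprnquou" (len 15), cursors c1@3 c4@3 c2@7 c3@11, authorship ..11..22..33...
After op 5 (move_left): buffer="rcnqasnqprnquou" (len 15), cursors c1@2 c4@2 c2@6 c3@10, authorship ..11..22..33...
After op 6 (move_right): buffer="rcnqasnqprnquou" (len 15), cursors c1@3 c4@3 c2@7 c3@11, authorship ..11..22..33...

Answer: rcnqasnqprnquou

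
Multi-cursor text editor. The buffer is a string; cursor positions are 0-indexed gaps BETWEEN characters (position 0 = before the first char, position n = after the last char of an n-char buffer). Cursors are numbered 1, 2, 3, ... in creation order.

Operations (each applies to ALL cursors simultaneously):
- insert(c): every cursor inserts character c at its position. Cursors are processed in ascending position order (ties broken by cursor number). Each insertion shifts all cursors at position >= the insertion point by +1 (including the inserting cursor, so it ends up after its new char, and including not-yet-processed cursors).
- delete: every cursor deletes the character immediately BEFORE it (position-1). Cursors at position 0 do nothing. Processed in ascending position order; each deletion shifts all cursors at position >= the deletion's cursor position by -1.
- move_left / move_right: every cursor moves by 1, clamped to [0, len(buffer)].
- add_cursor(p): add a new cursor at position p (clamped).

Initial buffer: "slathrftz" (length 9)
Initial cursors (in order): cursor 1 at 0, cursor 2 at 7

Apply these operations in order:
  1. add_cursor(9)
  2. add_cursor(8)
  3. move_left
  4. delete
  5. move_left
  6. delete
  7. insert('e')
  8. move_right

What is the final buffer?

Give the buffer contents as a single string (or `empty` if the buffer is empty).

After op 1 (add_cursor(9)): buffer="slathrftz" (len 9), cursors c1@0 c2@7 c3@9, authorship .........
After op 2 (add_cursor(8)): buffer="slathrftz" (len 9), cursors c1@0 c2@7 c4@8 c3@9, authorship .........
After op 3 (move_left): buffer="slathrftz" (len 9), cursors c1@0 c2@6 c4@7 c3@8, authorship .........
After op 4 (delete): buffer="slathz" (len 6), cursors c1@0 c2@5 c3@5 c4@5, authorship ......
After op 5 (move_left): buffer="slathz" (len 6), cursors c1@0 c2@4 c3@4 c4@4, authorship ......
After op 6 (delete): buffer="shz" (len 3), cursors c1@0 c2@1 c3@1 c4@1, authorship ...
After op 7 (insert('e')): buffer="eseeehz" (len 7), cursors c1@1 c2@5 c3@5 c4@5, authorship 1.234..
After op 8 (move_right): buffer="eseeehz" (len 7), cursors c1@2 c2@6 c3@6 c4@6, authorship 1.234..

Answer: eseeehz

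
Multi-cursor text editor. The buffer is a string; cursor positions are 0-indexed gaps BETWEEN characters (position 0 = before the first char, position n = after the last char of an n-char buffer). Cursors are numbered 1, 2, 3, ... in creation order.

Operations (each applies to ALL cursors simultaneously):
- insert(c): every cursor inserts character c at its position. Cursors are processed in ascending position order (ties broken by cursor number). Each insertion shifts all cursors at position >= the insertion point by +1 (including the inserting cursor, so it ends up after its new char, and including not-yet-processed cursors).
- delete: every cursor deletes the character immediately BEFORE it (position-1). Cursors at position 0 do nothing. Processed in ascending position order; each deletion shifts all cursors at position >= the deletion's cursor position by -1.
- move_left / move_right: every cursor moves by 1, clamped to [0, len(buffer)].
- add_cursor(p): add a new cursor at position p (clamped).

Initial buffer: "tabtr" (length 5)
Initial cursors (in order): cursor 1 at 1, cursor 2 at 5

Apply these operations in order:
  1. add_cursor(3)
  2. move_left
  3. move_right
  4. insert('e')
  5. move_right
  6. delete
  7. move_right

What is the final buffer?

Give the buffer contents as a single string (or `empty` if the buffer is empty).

After op 1 (add_cursor(3)): buffer="tabtr" (len 5), cursors c1@1 c3@3 c2@5, authorship .....
After op 2 (move_left): buffer="tabtr" (len 5), cursors c1@0 c3@2 c2@4, authorship .....
After op 3 (move_right): buffer="tabtr" (len 5), cursors c1@1 c3@3 c2@5, authorship .....
After op 4 (insert('e')): buffer="teabetre" (len 8), cursors c1@2 c3@5 c2@8, authorship .1..3..2
After op 5 (move_right): buffer="teabetre" (len 8), cursors c1@3 c3@6 c2@8, authorship .1..3..2
After op 6 (delete): buffer="teber" (len 5), cursors c1@2 c3@4 c2@5, authorship .1.3.
After op 7 (move_right): buffer="teber" (len 5), cursors c1@3 c2@5 c3@5, authorship .1.3.

Answer: teber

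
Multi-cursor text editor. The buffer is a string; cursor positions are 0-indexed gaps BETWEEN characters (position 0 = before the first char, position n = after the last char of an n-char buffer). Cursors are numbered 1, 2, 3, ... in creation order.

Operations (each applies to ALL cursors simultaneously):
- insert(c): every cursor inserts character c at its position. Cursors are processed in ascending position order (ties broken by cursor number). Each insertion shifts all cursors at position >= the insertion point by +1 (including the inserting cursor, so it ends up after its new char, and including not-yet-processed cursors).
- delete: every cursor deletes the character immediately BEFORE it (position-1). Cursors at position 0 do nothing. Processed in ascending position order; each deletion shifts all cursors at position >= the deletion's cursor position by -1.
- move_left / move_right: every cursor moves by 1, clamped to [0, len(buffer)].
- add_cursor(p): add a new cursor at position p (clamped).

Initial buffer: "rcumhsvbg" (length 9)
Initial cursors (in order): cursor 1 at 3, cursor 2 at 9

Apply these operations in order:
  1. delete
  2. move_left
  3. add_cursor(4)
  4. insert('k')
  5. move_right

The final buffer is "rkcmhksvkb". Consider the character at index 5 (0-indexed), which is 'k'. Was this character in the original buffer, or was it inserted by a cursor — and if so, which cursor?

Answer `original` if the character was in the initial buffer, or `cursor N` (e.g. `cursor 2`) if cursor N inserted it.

After op 1 (delete): buffer="rcmhsvb" (len 7), cursors c1@2 c2@7, authorship .......
After op 2 (move_left): buffer="rcmhsvb" (len 7), cursors c1@1 c2@6, authorship .......
After op 3 (add_cursor(4)): buffer="rcmhsvb" (len 7), cursors c1@1 c3@4 c2@6, authorship .......
After op 4 (insert('k')): buffer="rkcmhksvkb" (len 10), cursors c1@2 c3@6 c2@9, authorship .1...3..2.
After op 5 (move_right): buffer="rkcmhksvkb" (len 10), cursors c1@3 c3@7 c2@10, authorship .1...3..2.
Authorship (.=original, N=cursor N): . 1 . . . 3 . . 2 .
Index 5: author = 3

Answer: cursor 3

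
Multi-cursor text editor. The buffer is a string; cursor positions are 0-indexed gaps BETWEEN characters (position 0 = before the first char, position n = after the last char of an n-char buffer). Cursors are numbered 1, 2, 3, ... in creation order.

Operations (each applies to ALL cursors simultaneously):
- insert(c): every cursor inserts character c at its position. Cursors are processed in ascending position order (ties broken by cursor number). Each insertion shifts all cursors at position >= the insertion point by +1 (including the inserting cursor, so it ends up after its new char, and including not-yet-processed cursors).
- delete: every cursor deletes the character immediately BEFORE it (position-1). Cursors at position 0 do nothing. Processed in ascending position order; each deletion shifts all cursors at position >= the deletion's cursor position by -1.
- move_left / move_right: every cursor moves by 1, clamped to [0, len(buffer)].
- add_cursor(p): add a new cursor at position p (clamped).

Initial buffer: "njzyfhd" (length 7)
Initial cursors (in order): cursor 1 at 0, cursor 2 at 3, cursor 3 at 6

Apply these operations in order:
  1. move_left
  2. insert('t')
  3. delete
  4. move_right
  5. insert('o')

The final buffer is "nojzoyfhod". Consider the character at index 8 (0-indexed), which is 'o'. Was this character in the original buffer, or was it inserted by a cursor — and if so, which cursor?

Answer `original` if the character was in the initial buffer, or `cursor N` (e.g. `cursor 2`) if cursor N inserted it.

Answer: cursor 3

Derivation:
After op 1 (move_left): buffer="njzyfhd" (len 7), cursors c1@0 c2@2 c3@5, authorship .......
After op 2 (insert('t')): buffer="tnjtzyfthd" (len 10), cursors c1@1 c2@4 c3@8, authorship 1..2...3..
After op 3 (delete): buffer="njzyfhd" (len 7), cursors c1@0 c2@2 c3@5, authorship .......
After op 4 (move_right): buffer="njzyfhd" (len 7), cursors c1@1 c2@3 c3@6, authorship .......
After op 5 (insert('o')): buffer="nojzoyfhod" (len 10), cursors c1@2 c2@5 c3@9, authorship .1..2...3.
Authorship (.=original, N=cursor N): . 1 . . 2 . . . 3 .
Index 8: author = 3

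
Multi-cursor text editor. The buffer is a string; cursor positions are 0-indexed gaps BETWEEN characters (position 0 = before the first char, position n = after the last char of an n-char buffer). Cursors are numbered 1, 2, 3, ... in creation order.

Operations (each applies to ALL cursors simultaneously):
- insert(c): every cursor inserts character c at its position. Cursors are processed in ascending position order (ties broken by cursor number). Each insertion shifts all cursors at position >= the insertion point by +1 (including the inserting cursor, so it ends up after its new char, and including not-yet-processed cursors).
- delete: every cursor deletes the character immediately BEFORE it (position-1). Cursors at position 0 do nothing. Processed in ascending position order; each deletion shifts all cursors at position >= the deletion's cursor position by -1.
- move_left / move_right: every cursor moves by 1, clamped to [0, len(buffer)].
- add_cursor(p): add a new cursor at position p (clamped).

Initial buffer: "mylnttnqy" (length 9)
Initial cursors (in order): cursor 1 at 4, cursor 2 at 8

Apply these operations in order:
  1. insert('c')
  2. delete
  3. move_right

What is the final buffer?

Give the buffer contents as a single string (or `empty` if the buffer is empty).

Answer: mylnttnqy

Derivation:
After op 1 (insert('c')): buffer="mylncttnqcy" (len 11), cursors c1@5 c2@10, authorship ....1....2.
After op 2 (delete): buffer="mylnttnqy" (len 9), cursors c1@4 c2@8, authorship .........
After op 3 (move_right): buffer="mylnttnqy" (len 9), cursors c1@5 c2@9, authorship .........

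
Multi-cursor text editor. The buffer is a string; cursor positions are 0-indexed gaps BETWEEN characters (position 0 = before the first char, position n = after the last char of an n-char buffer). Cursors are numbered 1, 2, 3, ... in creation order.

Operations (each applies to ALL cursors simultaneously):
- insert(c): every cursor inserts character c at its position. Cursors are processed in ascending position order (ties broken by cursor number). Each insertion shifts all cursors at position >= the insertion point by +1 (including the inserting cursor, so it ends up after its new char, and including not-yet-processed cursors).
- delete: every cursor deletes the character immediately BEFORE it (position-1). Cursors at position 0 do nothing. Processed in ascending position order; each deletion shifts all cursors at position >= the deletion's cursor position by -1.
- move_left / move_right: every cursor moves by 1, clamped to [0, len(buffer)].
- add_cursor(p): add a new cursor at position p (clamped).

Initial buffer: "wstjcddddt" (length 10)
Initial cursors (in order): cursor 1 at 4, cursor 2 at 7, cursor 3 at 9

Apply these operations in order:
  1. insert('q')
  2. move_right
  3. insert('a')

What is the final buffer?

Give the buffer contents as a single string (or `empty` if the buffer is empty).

Answer: wstjqcaddqdadqta

Derivation:
After op 1 (insert('q')): buffer="wstjqcddqddqt" (len 13), cursors c1@5 c2@9 c3@12, authorship ....1...2..3.
After op 2 (move_right): buffer="wstjqcddqddqt" (len 13), cursors c1@6 c2@10 c3@13, authorship ....1...2..3.
After op 3 (insert('a')): buffer="wstjqcaddqdadqta" (len 16), cursors c1@7 c2@12 c3@16, authorship ....1.1..2.2.3.3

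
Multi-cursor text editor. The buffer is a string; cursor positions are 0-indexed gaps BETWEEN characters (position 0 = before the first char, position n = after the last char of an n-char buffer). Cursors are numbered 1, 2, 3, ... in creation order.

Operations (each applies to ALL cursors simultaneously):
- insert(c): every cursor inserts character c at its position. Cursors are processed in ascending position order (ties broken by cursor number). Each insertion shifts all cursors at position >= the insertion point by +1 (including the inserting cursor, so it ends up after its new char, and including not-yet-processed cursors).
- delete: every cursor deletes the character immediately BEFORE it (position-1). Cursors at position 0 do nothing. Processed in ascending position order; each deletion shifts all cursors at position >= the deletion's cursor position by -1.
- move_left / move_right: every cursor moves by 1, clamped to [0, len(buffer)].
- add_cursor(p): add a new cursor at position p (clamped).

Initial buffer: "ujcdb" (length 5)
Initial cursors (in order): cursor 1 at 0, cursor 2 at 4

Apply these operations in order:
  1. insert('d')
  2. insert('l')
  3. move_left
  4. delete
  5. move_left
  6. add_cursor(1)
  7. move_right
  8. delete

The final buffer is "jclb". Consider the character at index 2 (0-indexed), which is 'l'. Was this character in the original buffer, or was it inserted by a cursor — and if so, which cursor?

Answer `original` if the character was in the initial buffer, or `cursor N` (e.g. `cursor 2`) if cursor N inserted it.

Answer: cursor 2

Derivation:
After op 1 (insert('d')): buffer="dujcddb" (len 7), cursors c1@1 c2@6, authorship 1....2.
After op 2 (insert('l')): buffer="dlujcddlb" (len 9), cursors c1@2 c2@8, authorship 11....22.
After op 3 (move_left): buffer="dlujcddlb" (len 9), cursors c1@1 c2@7, authorship 11....22.
After op 4 (delete): buffer="lujcdlb" (len 7), cursors c1@0 c2@5, authorship 1....2.
After op 5 (move_left): buffer="lujcdlb" (len 7), cursors c1@0 c2@4, authorship 1....2.
After op 6 (add_cursor(1)): buffer="lujcdlb" (len 7), cursors c1@0 c3@1 c2@4, authorship 1....2.
After op 7 (move_right): buffer="lujcdlb" (len 7), cursors c1@1 c3@2 c2@5, authorship 1....2.
After op 8 (delete): buffer="jclb" (len 4), cursors c1@0 c3@0 c2@2, authorship ..2.
Authorship (.=original, N=cursor N): . . 2 .
Index 2: author = 2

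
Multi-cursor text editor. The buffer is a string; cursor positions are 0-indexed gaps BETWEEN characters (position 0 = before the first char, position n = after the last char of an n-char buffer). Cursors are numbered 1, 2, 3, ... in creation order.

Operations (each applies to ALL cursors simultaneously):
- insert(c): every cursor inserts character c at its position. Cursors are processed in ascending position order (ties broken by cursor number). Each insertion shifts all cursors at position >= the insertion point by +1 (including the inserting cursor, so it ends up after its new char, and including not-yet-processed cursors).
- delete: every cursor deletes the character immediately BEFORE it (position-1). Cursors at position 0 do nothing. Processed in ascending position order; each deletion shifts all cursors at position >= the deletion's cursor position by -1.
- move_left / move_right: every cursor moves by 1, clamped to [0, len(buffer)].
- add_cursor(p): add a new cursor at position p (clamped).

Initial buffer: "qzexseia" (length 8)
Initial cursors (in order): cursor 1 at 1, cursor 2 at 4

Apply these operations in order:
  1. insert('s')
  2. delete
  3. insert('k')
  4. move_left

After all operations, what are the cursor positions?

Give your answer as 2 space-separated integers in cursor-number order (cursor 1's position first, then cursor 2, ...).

After op 1 (insert('s')): buffer="qszexsseia" (len 10), cursors c1@2 c2@6, authorship .1...2....
After op 2 (delete): buffer="qzexseia" (len 8), cursors c1@1 c2@4, authorship ........
After op 3 (insert('k')): buffer="qkzexkseia" (len 10), cursors c1@2 c2@6, authorship .1...2....
After op 4 (move_left): buffer="qkzexkseia" (len 10), cursors c1@1 c2@5, authorship .1...2....

Answer: 1 5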